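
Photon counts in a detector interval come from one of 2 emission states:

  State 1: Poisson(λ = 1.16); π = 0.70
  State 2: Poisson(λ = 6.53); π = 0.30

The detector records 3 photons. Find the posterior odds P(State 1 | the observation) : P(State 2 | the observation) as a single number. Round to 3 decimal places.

Since P(k|x) ∝ π_k f_k(x), the posterior odds are π_i f_i(x) / (π_j f_j(x)).
Component likelihoods at x = 3 photons:
  f_1 = e^(−1.16)·1.16^3/3! = 0.0815532
  f_2 = e^(−6.53)·6.53^3/3! = 0.0677088
Posterior odds = (π_1·f_1) / (π_2·f_2) = (0.70·0.0815532) / (0.30·0.0677088) = 0.0570873 / 0.0203126 ≈ 2.810

2.810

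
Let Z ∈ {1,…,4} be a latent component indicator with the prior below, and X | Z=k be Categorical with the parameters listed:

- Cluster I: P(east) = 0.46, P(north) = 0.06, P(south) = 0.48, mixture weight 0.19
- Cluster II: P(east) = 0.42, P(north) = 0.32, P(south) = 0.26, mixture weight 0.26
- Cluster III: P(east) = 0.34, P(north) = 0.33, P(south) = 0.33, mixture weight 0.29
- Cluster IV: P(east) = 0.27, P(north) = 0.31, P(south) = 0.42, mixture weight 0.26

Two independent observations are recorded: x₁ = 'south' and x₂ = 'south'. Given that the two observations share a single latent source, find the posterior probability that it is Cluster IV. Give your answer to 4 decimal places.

Apply Bayes' rule: the posterior for each component is proportional to its prior times its likelihood at x.
Since both observations come from the same component, the likelihood for component k is f_k(x₁)·f_k(x₂).
  p_I = [0.48] × [0.48] = 0.2304
  p_II = [0.26] × [0.26] = 0.0676
  p_III = [0.33] × [0.33] = 0.1089
  p_IV = [0.42] × [0.42] = 0.1764
Multiply by the mixture weights:
  π_I·p_I = 0.19 × 0.2304 = 0.043776
  π_II·p_II = 0.26 × 0.0676 = 0.017576
  π_III·p_III = 0.29 × 0.1089 = 0.031581
  π_IV·p_IV = 0.26 × 0.1764 = 0.045864
Evidence: 0.043776 + 0.017576 + 0.031581 + 0.045864 = 0.138797
P(Cluster IV | x₁, x₂) = 0.045864 / 0.138797 ≈ 0.3304

0.3304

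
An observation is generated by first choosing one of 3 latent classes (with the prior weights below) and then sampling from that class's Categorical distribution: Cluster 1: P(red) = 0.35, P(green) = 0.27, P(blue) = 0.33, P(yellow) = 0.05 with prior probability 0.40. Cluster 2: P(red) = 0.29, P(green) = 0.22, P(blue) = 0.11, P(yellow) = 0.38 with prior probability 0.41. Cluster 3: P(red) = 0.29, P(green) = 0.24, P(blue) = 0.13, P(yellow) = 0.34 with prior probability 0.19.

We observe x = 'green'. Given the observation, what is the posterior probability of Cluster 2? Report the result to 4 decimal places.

Apply Bayes' rule: the posterior for each component is proportional to its prior times its likelihood at x.
Component likelihoods at x = 'green':
  f_1 = P(green | comp) = 0.27
  f_2 = P(green | comp) = 0.22
  f_3 = P(green | comp) = 0.24
Unnormalised posteriors:
  π_1·f_1 = 0.40 × 0.27 = 0.108
  π_2·f_2 = 0.41 × 0.22 = 0.0902
  π_3·f_3 = 0.19 × 0.24 = 0.0456
Evidence: 0.108 + 0.0902 + 0.0456 = 0.2438
So the posterior for Cluster 2 is 0.0902 / 0.2438 ≈ 0.3700.

0.3700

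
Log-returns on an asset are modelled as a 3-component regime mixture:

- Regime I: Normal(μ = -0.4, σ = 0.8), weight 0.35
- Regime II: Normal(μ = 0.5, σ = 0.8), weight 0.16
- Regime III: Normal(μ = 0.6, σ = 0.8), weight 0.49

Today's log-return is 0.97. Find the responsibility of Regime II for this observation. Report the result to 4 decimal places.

0.2053

By Bayes' theorem, P(k | x) = π_k f_k(x) / Σ_j π_j f_j(x).
Normal densities:
  L_I = 0.115081
  L_II = 0.419634
  L_III = 0.448096
Weight by the priors:
  π_I·L_I = 0.35 × 0.115081 = 0.0402782
  π_II·L_II = 0.16 × 0.419634 = 0.0671414
  π_III·L_III = 0.49 × 0.448096 = 0.219567
Marginal: 0.0402782 + 0.0671414 + 0.219567 = 0.326987
Responsibility of Regime II: 0.0671414 / 0.326987 ≈ 0.2053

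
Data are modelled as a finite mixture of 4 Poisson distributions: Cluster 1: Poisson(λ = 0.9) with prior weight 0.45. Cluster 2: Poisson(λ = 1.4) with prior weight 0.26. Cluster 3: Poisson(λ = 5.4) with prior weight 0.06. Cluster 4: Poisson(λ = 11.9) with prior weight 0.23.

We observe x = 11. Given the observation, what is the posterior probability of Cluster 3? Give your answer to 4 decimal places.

Apply Bayes' rule: the posterior for each component is proportional to its prior times its likelihood at x.
Component likelihoods at x = 11:
  L_1 = e^(−0.9)·0.9^11/11! = 3.19629e-09
  L_2 = e^(−1.4)·1.4^11/11! = 2.50173e-07
  L_3 = e^(−5.4)·5.4^11/11! = 0.0128821
  L_4 = e^(−11.9)·11.9^11/11! = 0.115281
Unnormalised posteriors:
  π_1·L_1 = 0.45 × 3.19629e-09 = 1.43833e-09
  π_2·L_2 = 0.26 × 2.50173e-07 = 6.5045e-08
  π_3·L_3 = 0.06 × 0.0128821 = 0.000772924
  π_4·L_4 = 0.23 × 0.115281 = 0.0265146
Marginal: 1.43833e-09 + 6.5045e-08 + 0.000772924 + 0.0265146 = 0.0272875
So the posterior for Cluster 3 is 0.000772924 / 0.0272875 ≈ 0.0283.

0.0283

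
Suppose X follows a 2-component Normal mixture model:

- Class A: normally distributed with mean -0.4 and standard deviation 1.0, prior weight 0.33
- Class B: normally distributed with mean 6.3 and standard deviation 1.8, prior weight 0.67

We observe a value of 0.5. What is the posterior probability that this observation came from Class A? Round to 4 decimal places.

Apply Bayes' rule: the posterior for each component is proportional to its prior times its likelihood at x.
Component likelihoods at x = 0.5:
  f_A = 0.266085
  f_B = 0.00123327
Weight by the priors:
  P(Z=A)·f_A = 0.33 × 0.266085 = 0.0878081
  P(Z=B)·f_B = 0.67 × 0.00123327 = 0.000826293
Sum: 0.0878081 + 0.000826293 = 0.0886344
So the posterior for Class A is 0.0878081 / 0.0886344 ≈ 0.9907.

0.9907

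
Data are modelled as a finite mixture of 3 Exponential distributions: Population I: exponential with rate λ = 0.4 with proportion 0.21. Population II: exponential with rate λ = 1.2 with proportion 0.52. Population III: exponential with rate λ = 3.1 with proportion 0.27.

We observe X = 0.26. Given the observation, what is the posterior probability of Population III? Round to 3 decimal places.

Apply Bayes' rule: the posterior for each component is proportional to its prior times its likelihood at x.
Exponential densities:
  f_I = 0.36049
  f_II = 0.878378
  f_III = 1.38459
Weight by the priors:
  w_I·f_I = 0.21 × 0.36049 = 0.0757029
  w_II·f_II = 0.52 × 0.878378 = 0.456756
  w_III·f_III = 0.27 × 1.38459 = 0.373839
Normaliser: 0.0757029 + 0.456756 + 0.373839 = 0.906298
P(Population III | the observation) ≈ 0.412

0.412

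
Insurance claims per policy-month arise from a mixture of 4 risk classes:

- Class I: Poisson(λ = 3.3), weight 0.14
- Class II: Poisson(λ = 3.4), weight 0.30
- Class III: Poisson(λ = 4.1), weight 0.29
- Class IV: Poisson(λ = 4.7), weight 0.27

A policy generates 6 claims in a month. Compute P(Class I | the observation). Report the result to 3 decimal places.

0.093

By Bayes' theorem, P(k | x) = π_k f_k(x) / Σ_j π_j f_j(x).
Evaluate each component's likelihood at the observed value:
  L_I = e^(−3.3)·3.3^6/6! = 0.0661575
  L_II = e^(−3.4)·3.4^6/6! = 0.0716044
  L_III = e^(−4.1)·4.1^6/6! = 0.109336
  L_IV = e^(−4.7)·4.7^6/6! = 0.136167
Weight by the priors:
  π_I·L_I = 0.14 × 0.0661575 = 0.00926206
  π_II·L_II = 0.30 × 0.0716044 = 0.0214813
  π_III·L_III = 0.29 × 0.109336 = 0.0317074
  π_IV·L_IV = 0.27 × 0.136167 = 0.036765
Normaliser: 0.00926206 + 0.0214813 + 0.0317074 + 0.036765 = 0.0992158
So the posterior for Class I is 0.00926206 / 0.0992158 ≈ 0.093.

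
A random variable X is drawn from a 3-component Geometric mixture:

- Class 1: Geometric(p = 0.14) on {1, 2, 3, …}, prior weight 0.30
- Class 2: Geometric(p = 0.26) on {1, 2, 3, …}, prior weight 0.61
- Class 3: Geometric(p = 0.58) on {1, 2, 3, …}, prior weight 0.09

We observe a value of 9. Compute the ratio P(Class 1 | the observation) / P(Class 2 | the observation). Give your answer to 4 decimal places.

0.8812

Only the two components matter; the odds are (w_i f_i(x)) / (w_j f_j(x)).
Geometric probabilities:
  f_1 = 0.0418905
  f_2 = 0.0233791
  f_3 = 0.000561594
0.0125672 / 0.0142612 ≈ 0.8812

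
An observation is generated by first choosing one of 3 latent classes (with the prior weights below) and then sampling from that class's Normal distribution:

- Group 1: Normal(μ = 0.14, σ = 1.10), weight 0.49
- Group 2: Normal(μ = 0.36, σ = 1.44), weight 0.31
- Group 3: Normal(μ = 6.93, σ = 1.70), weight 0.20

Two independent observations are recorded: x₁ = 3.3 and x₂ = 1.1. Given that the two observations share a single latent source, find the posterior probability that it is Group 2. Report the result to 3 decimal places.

Posterior ∝ prior × likelihood, so P(k | x) ∝ P(Z=k) f_k(x); normalise over all components.
Since both observations come from the same component, the likelihood for component k is f_k(x₁)·f_k(x₂).
  f_1 = [0.00585459] × [0.247814] = 0.00145085
  f_2 = [0.034466] × [0.242774] = 0.00836745
  f_3 = [0.0240095] × [0.000655574] = 1.574e-05
Multiply by the mixture weights:
  P(Z=1)·f_1 = 0.49 × 0.00145085 = 0.000710917
  P(Z=2)·f_2 = 0.31 × 0.00836745 = 0.00259391
  P(Z=3)·f_3 = 0.20 × 1.574e-05 = 3.148e-06
Denominator: 0.000710917 + 0.00259391 + 3.148e-06 = 0.00330798
P(Group 2 | data) = 0.00259391 / 0.00330798 ≈ 0.784

0.784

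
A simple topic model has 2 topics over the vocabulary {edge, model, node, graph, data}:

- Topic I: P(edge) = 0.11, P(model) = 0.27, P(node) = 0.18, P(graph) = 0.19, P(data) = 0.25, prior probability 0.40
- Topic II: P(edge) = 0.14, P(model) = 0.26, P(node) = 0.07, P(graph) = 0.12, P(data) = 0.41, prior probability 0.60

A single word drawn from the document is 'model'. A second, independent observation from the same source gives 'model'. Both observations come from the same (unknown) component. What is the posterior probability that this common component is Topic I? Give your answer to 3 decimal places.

The responsibility of component k is π_k f_k(x) divided by Σ_j π_j f_j(x).
Since both observations come from the same component, the likelihood for component k is f_k(x₁)·f_k(x₂).
  L_I = [P(model | comp) = 0.27] × [0.27] = 0.0729
  L_II = [P(model | comp) = 0.26] × [0.26] = 0.0676
Prior × likelihood for each component:
  π_I·L_I = 0.40 × 0.0729 = 0.02916
  π_II·L_II = 0.60 × 0.0676 = 0.04056
Normaliser: 0.02916 + 0.04056 = 0.06972
So the posterior for Topic I is 0.02916 / 0.06972 ≈ 0.418.

0.418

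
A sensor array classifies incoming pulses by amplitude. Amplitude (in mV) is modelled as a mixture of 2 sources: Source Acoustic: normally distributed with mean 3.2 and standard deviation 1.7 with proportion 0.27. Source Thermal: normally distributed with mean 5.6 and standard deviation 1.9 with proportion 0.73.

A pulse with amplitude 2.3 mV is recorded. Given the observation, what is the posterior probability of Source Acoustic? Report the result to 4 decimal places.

Posterior ∝ prior × likelihood, so P(k | x) ∝ P(Z=k) f_k(x); normalise over all components.
Evaluate each component's likelihood at the observed value:
  f_Acoustic = 0.203986
  f_Thermal = 0.0464628
Multiply by the mixture weights:
  P(Z=Acoustic)·f_Acoustic = 0.27 × 0.203986 = 0.0550761
  P(Z=Thermal)·f_Thermal = 0.73 × 0.0464628 = 0.0339179
Marginal: 0.0550761 + 0.0339179 = 0.088994
Responsibility of Source Acoustic: 0.0550761 / 0.088994 ≈ 0.6189

0.6189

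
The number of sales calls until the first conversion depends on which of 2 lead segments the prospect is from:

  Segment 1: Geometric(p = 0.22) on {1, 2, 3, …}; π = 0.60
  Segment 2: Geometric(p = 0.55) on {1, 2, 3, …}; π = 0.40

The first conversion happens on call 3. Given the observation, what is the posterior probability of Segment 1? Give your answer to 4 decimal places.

0.6432

The responsibility of component k is π_k f_k(x) divided by Σ_j π_j f_j(x).
Geometric probabilities:
  p_1 = 0.133848
  p_2 = 0.111375
Multiply by the mixture weights:
  π_1·p_1 = 0.60 × 0.133848 = 0.0803088
  π_2·p_2 = 0.40 × 0.111375 = 0.04455
Normaliser: 0.0803088 + 0.04455 = 0.124859
So the posterior for Segment 1 is 0.0803088 / 0.124859 ≈ 0.6432.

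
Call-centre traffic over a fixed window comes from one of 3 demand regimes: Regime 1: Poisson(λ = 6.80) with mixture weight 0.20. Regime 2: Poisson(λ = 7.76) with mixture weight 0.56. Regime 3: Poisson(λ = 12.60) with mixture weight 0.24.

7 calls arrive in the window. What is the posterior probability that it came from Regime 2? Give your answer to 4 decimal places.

Posterior ∝ prior × likelihood, so P(k | x) ∝ π_k f_k(x); normalise over all components.
Poisson probabilities:
  L_1 = 0.148569
  L_2 = 0.143376
  L_3 = 0.0337328
Prior × likelihood for each component:
  π_1·L_1 = 0.20 × 0.148569 = 0.0297139
  π_2·L_2 = 0.56 × 0.143376 = 0.0802905
  π_3·L_3 = 0.24 × 0.0337328 = 0.00809588
Sum: 0.0297139 + 0.0802905 + 0.00809588 = 0.1181
P(Regime 2 | x) = 0.0802905 / 0.1181 ≈ 0.6799

0.6799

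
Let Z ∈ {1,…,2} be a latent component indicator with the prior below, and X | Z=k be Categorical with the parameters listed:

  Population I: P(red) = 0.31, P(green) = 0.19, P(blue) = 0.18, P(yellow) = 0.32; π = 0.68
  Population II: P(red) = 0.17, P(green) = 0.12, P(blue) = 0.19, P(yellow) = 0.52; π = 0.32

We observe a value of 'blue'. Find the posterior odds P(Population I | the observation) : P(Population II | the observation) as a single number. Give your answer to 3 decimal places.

2.013

Since P(k|x) ∝ w_k f_k(x), the posterior odds are w_i f_i(x) / (w_j f_j(x)).
Component likelihoods at x = 'blue':
  p_I = P(blue | comp) = 0.18
  p_II = P(blue | comp) = 0.19
Posterior odds = (w_I·p_I) / (w_II·p_II) = (0.68·0.18) / (0.32·0.19) = 0.1224 / 0.0608 ≈ 2.013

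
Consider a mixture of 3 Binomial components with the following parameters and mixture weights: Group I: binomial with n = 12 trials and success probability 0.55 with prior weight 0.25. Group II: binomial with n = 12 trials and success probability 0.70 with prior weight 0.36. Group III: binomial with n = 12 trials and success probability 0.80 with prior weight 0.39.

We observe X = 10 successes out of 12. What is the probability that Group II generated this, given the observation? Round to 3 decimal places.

0.337

P(component k | x) = π_k·f_k(x) / marginal(x), where marginal(x) = Σ_j π_j·f_j(x).
Binomial probabilities:
  L_I = C(12,10)·0.55^10·0.45^2 = 66·0.00253295·0.2025 = 0.0338529
  L_II = C(12,10)·0.70^10·0.30^2 = 66·0.0282475·0.09 = 0.16779
  L_III = C(12,10)·0.80^10·0.20^2 = 66·0.107374·0.04 = 0.283468
Unnormalised posteriors:
  π_I·L_I = 0.25 × 0.0338529 = 0.00846322
  π_II·L_II = 0.36 × 0.16779 = 0.0604045
  π_III·L_III = 0.39 × 0.283468 = 0.110552
Marginal: 0.00846322 + 0.0604045 + 0.110552 = 0.17942
So the posterior for Group II is 0.0604045 / 0.17942 ≈ 0.337.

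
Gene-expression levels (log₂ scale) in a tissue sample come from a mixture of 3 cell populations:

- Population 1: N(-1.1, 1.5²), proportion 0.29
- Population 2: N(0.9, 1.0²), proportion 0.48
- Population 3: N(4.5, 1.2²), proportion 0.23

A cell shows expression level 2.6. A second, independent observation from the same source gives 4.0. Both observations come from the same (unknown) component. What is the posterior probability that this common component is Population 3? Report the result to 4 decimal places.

0.9779

P(component k | x) = w_k·f_k(x) / marginal(x), where marginal(x) = Σ_j w_j·f_j(x).
Since both observations come from the same component, the likelihood for component k is f_k(x₁)·f_k(x₂).
  f_1 = [0.012694] × [0.000821479] = 1.04279e-05
  f_2 = [0.0940491] × [0.00326682] = 0.000307241
  f_3 = [0.0949189] × [0.30481] = 0.0289323
Multiply by the mixture weights:
  w_1·f_1 = 0.29 × 1.04279e-05 = 3.02408e-06
  w_2·f_2 = 0.48 × 0.000307241 = 0.000147476
  w_3·f_3 = 0.23 × 0.0289323 = 0.00665442
Evidence: 3.02408e-06 + 0.000147476 + 0.00665442 = 0.00680492
P(Population 3 | x₁, x₂) ≈ 0.9779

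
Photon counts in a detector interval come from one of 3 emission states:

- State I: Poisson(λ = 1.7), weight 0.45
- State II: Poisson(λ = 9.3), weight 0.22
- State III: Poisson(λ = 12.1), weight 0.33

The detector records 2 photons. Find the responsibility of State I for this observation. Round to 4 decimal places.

0.9916

P(component k | x) = π_k·f_k(x) / marginal(x), where marginal(x) = Σ_j π_j·f_j(x).
Component likelihoods at x = 2 photons:
  f_I = 0.263978
  f_II = 0.00395364
  f_III = 0.000406984
Unnormalised posteriors:
  π_I·f_I = 0.45 × 0.263978 = 0.11879
  π_II·f_II = 0.22 × 0.00395364 = 0.000869801
  π_III·f_III = 0.33 × 0.000406984 = 0.000134305
Denominator: 0.11879 + 0.000869801 + 0.000134305 = 0.119794
P(State I | 2 photons) ≈ 0.9916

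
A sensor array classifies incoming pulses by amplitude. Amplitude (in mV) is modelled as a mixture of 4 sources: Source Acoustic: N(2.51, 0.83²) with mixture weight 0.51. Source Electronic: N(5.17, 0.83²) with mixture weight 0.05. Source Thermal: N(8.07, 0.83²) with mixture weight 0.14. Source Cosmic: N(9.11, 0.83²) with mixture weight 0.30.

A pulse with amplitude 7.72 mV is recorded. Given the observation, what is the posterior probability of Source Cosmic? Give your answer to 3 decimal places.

Apply Bayes' rule: the posterior for each component is proportional to its prior times its likelihood at x.
Normal densities:
  p_Acoustic = 1.33591e-09
  p_Electronic = 0.00428734
  p_Thermal = 0.439763
  p_Cosmic = 0.118254
Weight by the priors:
  π_Acoustic·p_Acoustic = 0.51 × 1.33591e-09 = 6.81313e-10
  π_Electronic·p_Electronic = 0.05 × 0.00428734 = 0.000214367
  π_Thermal·p_Thermal = 0.14 × 0.439763 = 0.0615669
  π_Cosmic·p_Cosmic = 0.30 × 0.118254 = 0.0354763
Normaliser: 6.81313e-10 + 0.000214367 + 0.0615669 + 0.0354763 = 0.0972575
So the posterior for Source Cosmic is 0.0354763 / 0.0972575 ≈ 0.365.

0.365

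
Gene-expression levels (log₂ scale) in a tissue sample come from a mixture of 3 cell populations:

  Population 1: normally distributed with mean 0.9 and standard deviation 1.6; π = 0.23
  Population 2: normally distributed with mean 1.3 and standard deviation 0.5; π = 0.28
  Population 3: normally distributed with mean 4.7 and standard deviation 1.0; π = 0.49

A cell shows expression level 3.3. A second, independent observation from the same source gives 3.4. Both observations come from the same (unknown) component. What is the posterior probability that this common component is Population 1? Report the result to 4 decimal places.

Apply Bayes' rule: the posterior for each component is proportional to its prior times its likelihood at x.
Since both observations come from the same component, the likelihood for component k is f_k(x₁)·f_k(x₂).
  p_1 = [0.0809485] × [0.0735606] = 0.00595462
  p_2 = [0.00026766] × [0.000117886] = 3.15535e-08
  p_3 = [0.149727] × [0.171369] = 0.0256586
Prior × likelihood for each component:
  π_1·p_1 = 0.23 × 0.00595462 = 0.00136956
  π_2·p_2 = 0.28 × 3.15535e-08 = 8.83497e-09
  π_3·p_3 = 0.49 × 0.0256586 = 0.0125727
Evidence: 0.00136956 + 8.83497e-09 + 0.0125727 = 0.0139423
P(Population 1 | x₁, x₂) = 0.00136956 / 0.0139423 ≈ 0.0982

0.0982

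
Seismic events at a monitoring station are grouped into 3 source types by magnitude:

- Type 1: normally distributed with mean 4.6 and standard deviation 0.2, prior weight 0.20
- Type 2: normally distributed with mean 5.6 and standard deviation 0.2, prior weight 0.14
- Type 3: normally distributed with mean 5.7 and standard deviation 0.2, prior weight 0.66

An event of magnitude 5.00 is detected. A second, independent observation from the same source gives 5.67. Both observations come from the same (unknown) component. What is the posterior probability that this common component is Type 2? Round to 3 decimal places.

Posterior ∝ prior × likelihood, so P(k | x) ∝ P(Z=k) f_k(x); normalise over all components.
Since both observations come from the same component, the likelihood for component k is f_k(x₁)·f_k(x₂).
  f_1 = [(1/(0.2·√(2π)))·exp(−(5.00−4.6)²/(2·0.2²)) = 1.994711·exp(-2.00000) = 0.269955] × [1.21502e-06] = 3.28e-07
  f_2 = [(1/(0.2·√(2π)))·exp(−(5.00−5.6)²/(2·0.2²)) = 1.994711·exp(-4.50000) = 0.0221592] × [1.8762] = 0.0415752
  f_3 = [(1/(0.2·√(2π)))·exp(−(5.00−5.7)²/(2·0.2²)) = 1.994711·exp(-6.12500) = 0.00436341] × [1.9724] = 0.00860638
Weight by the priors:
  P(Z=1)·f_1 = 0.20 × 3.28e-07 = 6.56001e-08
  P(Z=2)·f_2 = 0.14 × 0.0415752 = 0.00582053
  P(Z=3)·f_3 = 0.66 × 0.00860638 = 0.00568021
Sum: 6.56001e-08 + 0.00582053 + 0.00568021 = 0.0115008
P(Type 2 | data) = 0.00582053 / 0.0115008 ≈ 0.506

0.506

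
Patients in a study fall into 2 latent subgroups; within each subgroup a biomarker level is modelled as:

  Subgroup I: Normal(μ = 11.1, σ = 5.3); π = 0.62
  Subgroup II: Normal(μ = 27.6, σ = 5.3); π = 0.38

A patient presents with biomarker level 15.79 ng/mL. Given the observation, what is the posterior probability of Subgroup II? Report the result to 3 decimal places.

0.070

The responsibility of component k is w_k f_k(x) divided by Σ_j w_j f_j(x).
Normal densities:
  f_I = 0.0508856
  f_II = 0.00628676
Prior × likelihood for each component:
  w_I·f_I = 0.62 × 0.0508856 = 0.0315491
  w_II·f_II = 0.38 × 0.00628676 = 0.00238897
Marginal: 0.0315491 + 0.00238897 = 0.0339381
P(Subgroup II | the observation) = 0.00238897 / 0.0339381 ≈ 0.070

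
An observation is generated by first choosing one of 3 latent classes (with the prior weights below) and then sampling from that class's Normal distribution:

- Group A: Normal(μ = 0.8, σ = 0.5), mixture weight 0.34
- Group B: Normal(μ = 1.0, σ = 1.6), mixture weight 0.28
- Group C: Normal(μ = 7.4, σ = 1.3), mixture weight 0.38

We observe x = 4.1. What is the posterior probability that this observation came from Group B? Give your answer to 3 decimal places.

0.697

Posterior ∝ prior × likelihood, so P(k | x) ∝ P(Z=k) f_k(x); normalise over all components.
Normal densities:
  f_A = 2.77336e-10
  f_B = 0.0381628
  f_C = 0.0122382
Unnormalised posteriors:
  P(Z=A)·f_A = 0.34 × 2.77336e-10 = 9.42942e-11
  P(Z=B)·f_B = 0.28 × 0.0381628 = 0.0106856
  P(Z=C)·f_C = 0.38 × 0.0122382 = 0.0046505
Normaliser: 9.42942e-11 + 0.0106856 + 0.0046505 = 0.0153361
P(Group B | x) = 0.0106856 / 0.0153361 ≈ 0.697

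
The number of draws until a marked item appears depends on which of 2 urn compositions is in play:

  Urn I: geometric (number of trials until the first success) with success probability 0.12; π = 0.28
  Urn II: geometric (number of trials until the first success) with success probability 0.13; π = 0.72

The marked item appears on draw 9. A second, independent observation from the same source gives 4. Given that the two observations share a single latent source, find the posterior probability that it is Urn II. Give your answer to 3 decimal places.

0.727

Apply Bayes' rule: the posterior for each component is proportional to its prior times its likelihood at x.
Since both observations come from the same component, the likelihood for component k is f_k(x₁)·f_k(x₂).
  f_I = [0.12·(1−0.12)^8 = 0.12·0.359635 = 0.0431561] × [0.0817766] = 0.00352916
  f_II = [0.13·(1−0.13)^8 = 0.13·0.328212 = 0.0426675] × [0.0856054] = 0.00365257
Weight by the priors:
  w_I·f_I = 0.28 × 0.00352916 = 0.000988166
  w_II·f_II = 0.72 × 0.00365257 = 0.00262985
Marginal: 0.000988166 + 0.00262985 = 0.00361802
So the posterior for Urn II is 0.00262985 / 0.00361802 ≈ 0.727.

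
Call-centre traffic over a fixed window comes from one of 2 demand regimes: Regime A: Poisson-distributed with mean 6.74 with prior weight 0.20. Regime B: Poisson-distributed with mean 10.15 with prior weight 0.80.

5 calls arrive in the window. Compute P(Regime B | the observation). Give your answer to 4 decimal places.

Apply Bayes' rule: the posterior for each component is proportional to its prior times its likelihood at x.
Poisson probabilities:
  f_A = e^(−6.74)·6.74^5/5! = 0.13708
  f_B = e^(−10.15)·10.15^5/5! = 0.03508
Weight by the priors:
  π_A·f_A = 0.20 × 0.13708 = 0.027416
  π_B·f_B = 0.80 × 0.03508 = 0.028064
Marginal: 0.027416 + 0.028064 = 0.05548
P(Regime B | the observation) = 0.028064 / 0.05548 ≈ 0.5058

0.5058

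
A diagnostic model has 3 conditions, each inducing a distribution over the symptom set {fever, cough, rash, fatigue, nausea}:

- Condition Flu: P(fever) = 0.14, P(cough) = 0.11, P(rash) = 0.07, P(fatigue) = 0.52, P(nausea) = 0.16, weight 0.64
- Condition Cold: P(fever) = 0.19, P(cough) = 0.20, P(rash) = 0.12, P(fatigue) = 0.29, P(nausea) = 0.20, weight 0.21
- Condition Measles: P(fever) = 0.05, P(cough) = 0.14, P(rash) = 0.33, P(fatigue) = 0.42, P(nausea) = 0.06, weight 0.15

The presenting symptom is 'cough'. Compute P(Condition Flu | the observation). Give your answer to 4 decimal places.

By Bayes' theorem, P(k | x) = π_k f_k(x) / Σ_j π_j f_j(x).
Component likelihoods at x = 'cough':
  L_Flu = P(cough | comp) = 0.11
  L_Cold = P(cough | comp) = 0.20
  L_Measles = P(cough | comp) = 0.14
Weight by the priors:
  π_Flu·L_Flu = 0.64 × 0.11 = 0.0704
  π_Cold·L_Cold = 0.21 × 0.2 = 0.042
  π_Measles·L_Measles = 0.15 × 0.14 = 0.021
Evidence: 0.0704 + 0.042 + 0.021 = 0.1334
Responsibility of Condition Flu: 0.0704 / 0.1334 ≈ 0.5277

0.5277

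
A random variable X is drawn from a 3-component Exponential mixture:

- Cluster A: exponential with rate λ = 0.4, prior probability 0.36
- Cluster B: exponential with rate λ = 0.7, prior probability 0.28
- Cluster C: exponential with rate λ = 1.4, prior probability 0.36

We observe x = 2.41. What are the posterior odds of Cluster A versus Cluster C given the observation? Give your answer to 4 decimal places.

Only the two components matter; the odds are (w_i f_i(x)) / (w_j f_j(x)).
Exponential densities:
  f_A = 0.152546
  f_B = 0.129552
  f_C = 0.0479533
0.0549165 / 0.0172632 ≈ 3.1811

3.1811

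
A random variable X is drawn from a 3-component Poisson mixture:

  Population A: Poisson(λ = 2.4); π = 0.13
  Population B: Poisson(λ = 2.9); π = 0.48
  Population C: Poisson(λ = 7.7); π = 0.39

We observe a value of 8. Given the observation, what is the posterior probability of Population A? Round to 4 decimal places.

0.0056

By Bayes' theorem, P(k | x) = π_k f_k(x) / Σ_j π_j f_j(x).
Component likelihoods at x = 8:
  p_A = e^(−2.4)·2.4^8/8! = 0.00247664
  p_B = e^(−2.9)·2.9^8/8! = 0.00682668
  p_C = e^(−7.7)·7.7^8/8! = 0.138783
Multiply by the mixture weights:
  π_A·p_A = 0.13 × 0.00247664 = 0.000321963
  π_B·p_B = 0.48 × 0.00682668 = 0.00327681
  π_C·p_C = 0.39 × 0.138783 = 0.0541256
Sum: 0.000321963 + 0.00327681 + 0.0541256 = 0.0577243
P(Population A | data) ≈ 0.0056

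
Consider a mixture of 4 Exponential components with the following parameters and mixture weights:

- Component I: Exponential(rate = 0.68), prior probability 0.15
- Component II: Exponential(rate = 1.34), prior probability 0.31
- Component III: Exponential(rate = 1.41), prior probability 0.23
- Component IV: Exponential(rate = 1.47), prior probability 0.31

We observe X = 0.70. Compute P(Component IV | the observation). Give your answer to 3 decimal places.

Posterior ∝ prior × likelihood, so P(k | x) ∝ π_k f_k(x); normalise over all components.
Evaluate each component's likelihood at the observed value:
  p_I = 0.68·e^(−0.68·0.70) = 0.68·e^(−0.4760) = 0.422459
  p_II = 1.34·e^(−1.34·0.70) = 1.34·e^(−0.9380) = 0.524489
  p_III = 1.41·e^(−1.41·0.70) = 1.41·e^(−0.9870) = 0.525497
  p_IV = 1.47·e^(−1.47·0.70) = 1.47·e^(−1.0290) = 0.525325
Multiply by the mixture weights:
  π_I·p_I = 0.15 × 0.422459 = 0.0633689
  π_II·p_II = 0.31 × 0.524489 = 0.162592
  π_III·p_III = 0.23 × 0.525497 = 0.120864
  π_IV·p_IV = 0.31 × 0.525325 = 0.162851
Denominator: 0.0633689 + 0.162592 + 0.120864 + 0.162851 = 0.509676
P(Component IV | 0.70) ≈ 0.320

0.320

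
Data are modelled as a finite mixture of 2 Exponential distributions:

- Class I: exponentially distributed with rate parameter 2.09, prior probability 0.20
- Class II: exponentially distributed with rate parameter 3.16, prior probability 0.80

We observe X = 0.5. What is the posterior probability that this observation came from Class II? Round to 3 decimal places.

0.780

By Bayes' theorem, P(k | x) = π_k f_k(x) / Σ_j π_j f_j(x).
Evaluate each component's likelihood at the observed value:
  p_I = 2.09·e^(−2.09·0.5) = 2.09·e^(−1.0450) = 0.735036
  p_II = 3.16·e^(−3.16·0.5) = 3.16·e^(−1.5800) = 0.650881
Prior × likelihood for each component:
  π_I·p_I = 0.20 × 0.735036 = 0.147007
  π_II·p_II = 0.80 × 0.650881 = 0.520705
Denominator: 0.147007 + 0.520705 = 0.667712
P(Class II | data) = 0.520705 / 0.667712 ≈ 0.780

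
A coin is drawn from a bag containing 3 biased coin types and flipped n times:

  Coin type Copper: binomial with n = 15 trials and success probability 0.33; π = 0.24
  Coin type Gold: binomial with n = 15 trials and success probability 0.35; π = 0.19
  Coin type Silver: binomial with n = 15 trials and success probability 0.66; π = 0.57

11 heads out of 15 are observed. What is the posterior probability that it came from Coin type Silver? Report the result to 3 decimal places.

0.993

By Bayes' theorem, P(k | x) = w_k f_k(x) / Σ_j w_j f_j(x).
Component likelihoods at x = 11 heads out of 15:
  L_Copper = 0.00139023
  L_Gold = 0.00235253
  L_Silver = 0.188813
Unnormalised posteriors:
  w_Copper·L_Copper = 0.24 × 0.00139023 = 0.000333654
  w_Gold·L_Gold = 0.19 × 0.00235253 = 0.00044698
  w_Silver·L_Silver = 0.57 × 0.188813 = 0.107623
Normaliser: 0.000333654 + 0.00044698 + 0.107623 = 0.108404
P(Coin type Silver | x) = 0.107623 / 0.108404 ≈ 0.993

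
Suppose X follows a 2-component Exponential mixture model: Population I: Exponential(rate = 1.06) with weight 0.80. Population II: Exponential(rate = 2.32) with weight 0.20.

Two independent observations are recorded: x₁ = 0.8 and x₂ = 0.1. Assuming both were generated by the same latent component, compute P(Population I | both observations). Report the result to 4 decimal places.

Apply Bayes' rule: the posterior for each component is proportional to its prior times its likelihood at x.
Since both observations come from the same component, the likelihood for component k is f_k(x₁)·f_k(x₂).
  p_I = [1.06·e^(−1.06·0.8) = 1.06·e^(−0.8480) = 0.453967] × [0.95339] = 0.432808
  p_II = [2.32·e^(−2.32·0.8) = 2.32·e^(−1.8560) = 0.362608] × [1.83964] = 0.667066
Prior × likelihood for each component:
  π_I·p_I = 0.80 × 0.432808 = 0.346246
  π_II·p_II = 0.20 × 0.667066 = 0.133413
Evidence: 0.346246 + 0.133413 = 0.479659
P(Population I | x₁,x₂) ≈ 0.7219

0.7219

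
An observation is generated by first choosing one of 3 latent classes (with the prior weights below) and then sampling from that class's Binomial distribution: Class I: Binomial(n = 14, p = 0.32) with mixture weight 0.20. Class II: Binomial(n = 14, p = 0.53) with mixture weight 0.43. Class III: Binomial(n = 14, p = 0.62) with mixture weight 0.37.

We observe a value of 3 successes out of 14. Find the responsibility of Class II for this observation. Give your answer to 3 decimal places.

By Bayes' theorem, P(k | x) = P(Z=k) f_k(x) / Σ_j P(Z=j) f_j(x).
Binomial probabilities:
  L_I = C(14,3)·0.32^3·0.68^11 = 364·0.032768·0.0143747 = 0.171455
  L_II = C(14,3)·0.53^3·0.47^11 = 364·0.148877·0.000247216 = 0.0133969
  L_III = C(14,3)·0.62^3·0.38^11 = 364·0.238328·2.38572e-05 = 0.00206965
Weight by the priors:
  P(Z=I)·L_I = 0.20 × 0.171455 = 0.0342909
  P(Z=II)·L_II = 0.43 × 0.0133969 = 0.00576068
  P(Z=III)·L_III = 0.37 × 0.00206965 = 0.000765769
Sum: 0.0342909 + 0.00576068 + 0.000765769 = 0.0408174
P(Class II | x) = 0.00576068 / 0.0408174 ≈ 0.141

0.141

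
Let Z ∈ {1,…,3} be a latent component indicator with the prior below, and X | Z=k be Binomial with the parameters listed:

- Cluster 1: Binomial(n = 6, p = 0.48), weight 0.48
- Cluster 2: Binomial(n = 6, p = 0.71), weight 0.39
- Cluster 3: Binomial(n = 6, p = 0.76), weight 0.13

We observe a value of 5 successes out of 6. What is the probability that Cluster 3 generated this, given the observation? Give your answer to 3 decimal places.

The responsibility of component k is π_k f_k(x) divided by Σ_j π_j f_j(x).
Component likelihoods at x = 5 successes out of 6:
  L_1 = C(6,5)·0.48^5·0.52^1 = 6·0.0254804·0.52 = 0.0794988
  L_2 = C(6,5)·0.71^5·0.29^1 = 6·0.180423·0.29 = 0.313936
  L_3 = C(6,5)·0.76^5·0.24^1 = 6·0.253553·0.24 = 0.365116
Unnormalised posteriors:
  π_1·L_1 = 0.48 × 0.0794988 = 0.0381594
  π_2·L_2 = 0.39 × 0.313936 = 0.122435
  π_3·L_3 = 0.13 × 0.365116 = 0.047465
Marginal: 0.0381594 + 0.122435 + 0.047465 = 0.208059
P(Cluster 3 | data) = 0.047465 / 0.208059 ≈ 0.228

0.228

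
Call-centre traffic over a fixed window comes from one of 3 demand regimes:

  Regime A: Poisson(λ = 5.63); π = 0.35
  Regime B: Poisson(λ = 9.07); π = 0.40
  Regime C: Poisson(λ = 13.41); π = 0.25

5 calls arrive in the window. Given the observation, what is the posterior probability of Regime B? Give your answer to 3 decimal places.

P(component k | x) = π_k·f_k(x) / marginal(x), where marginal(x) = Σ_j π_j·f_j(x).
Evaluate each component's likelihood at the observed value:
  p_A = e^(−5.63)·5.63^5/5! = 0.169154
  p_B = e^(−9.07)·9.07^5/5! = 0.0588578
  p_C = e^(−13.41)·13.41^5/5! = 0.00542093
Prior × likelihood for each component:
  π_A·p_A = 0.35 × 0.169154 = 0.059204
  π_B·p_B = 0.40 × 0.0588578 = 0.0235431
  π_C·p_C = 0.25 × 0.00542093 = 0.00135523
Sum: 0.059204 + 0.0235431 + 0.00135523 = 0.0841023
P(Regime B | the observation) ≈ 0.280

0.280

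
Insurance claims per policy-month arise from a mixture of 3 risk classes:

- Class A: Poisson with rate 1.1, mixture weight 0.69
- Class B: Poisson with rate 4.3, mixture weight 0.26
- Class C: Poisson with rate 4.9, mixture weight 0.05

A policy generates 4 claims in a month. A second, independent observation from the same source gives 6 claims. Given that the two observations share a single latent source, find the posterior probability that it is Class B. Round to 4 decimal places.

0.8225

Posterior ∝ prior × likelihood, so P(k | x) ∝ P(Z=k) f_k(x); normalise over all components.
Since both observations come from the same component, the likelihood for component k is f_k(x₁)·f_k(x₂).
  f_A = [0.0203065] × [0.00081903] = 1.66316e-05
  f_B = [0.193284] × [0.119127] = 0.0230255
  f_C = [0.178867] × [0.143153] = 0.0256054
Prior × likelihood for each component:
  P(Z=A)·f_A = 0.69 × 1.66316e-05 = 1.14758e-05
  P(Z=B)·f_B = 0.26 × 0.0230255 = 0.00598662
  P(Z=C)·f_C = 0.05 × 0.0256054 = 0.00128027
Evidence: 1.14758e-05 + 0.00598662 + 0.00128027 = 0.00727836
P(Class B | x₁,x₂) = 0.00598662 / 0.00727836 ≈ 0.8225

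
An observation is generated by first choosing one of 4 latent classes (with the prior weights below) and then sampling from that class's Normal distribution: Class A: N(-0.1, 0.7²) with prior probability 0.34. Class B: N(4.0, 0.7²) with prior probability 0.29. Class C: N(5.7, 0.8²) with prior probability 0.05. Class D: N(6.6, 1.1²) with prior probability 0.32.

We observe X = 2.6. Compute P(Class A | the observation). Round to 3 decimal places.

0.005

By Bayes' theorem, P(k | x) = w_k f_k(x) / Σ_j w_j f_j(x).
Component likelihoods at x = 2.6:
  p_A = (1/(0.7·√(2π)))·exp(−(2.6−-0.1)²/(2·0.7²)) = 0.569918·exp(-7.43878) = 0.000335114
  p_B = (1/(0.7·√(2π)))·exp(−(2.6−4.0)²/(2·0.7²)) = 0.569918·exp(-2.00000) = 0.07713
  p_C = (1/(0.8·√(2π)))·exp(−(2.6−5.7)²/(2·0.8²)) = 0.498678·exp(-7.50781) = 0.000273665
  p_D = (1/(1.1·√(2π)))·exp(−(2.6−6.6)²/(2·1.1²)) = 0.362675·exp(-6.61157) = 0.000487696
Multiply by the mixture weights:
  w_A·p_A = 0.34 × 0.000335114 = 0.000113939
  w_B·p_B = 0.29 × 0.07713 = 0.0223677
  w_C·p_C = 0.05 × 0.000273665 = 1.36832e-05
  w_D·p_D = 0.32 × 0.000487696 = 0.000156063
Normaliser: 0.000113939 + 0.0223677 + 1.36832e-05 + 0.000156063 = 0.0226514
Responsibility of Class A: 0.000113939 / 0.0226514 ≈ 0.005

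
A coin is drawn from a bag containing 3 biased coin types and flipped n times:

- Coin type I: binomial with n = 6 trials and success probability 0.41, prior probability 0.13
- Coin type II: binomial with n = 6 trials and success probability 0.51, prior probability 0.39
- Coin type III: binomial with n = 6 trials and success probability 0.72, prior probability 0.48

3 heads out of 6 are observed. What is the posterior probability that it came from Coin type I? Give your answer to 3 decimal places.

Posterior ∝ prior × likelihood, so P(k | x) ∝ π_k f_k(x); normalise over all components.
Binomial probabilities:
  L_I = 0.283099
  L_II = 0.312125
  L_III = 0.163871
Prior × likelihood for each component:
  π_I·L_I = 0.13 × 0.283099 = 0.0368028
  π_II·L_II = 0.39 × 0.312125 = 0.121729
  π_III·L_III = 0.48 × 0.163871 = 0.078658
Normaliser: 0.0368028 + 0.121729 + 0.078658 = 0.23719
P(Coin type I | 3 heads out of 6) ≈ 0.155

0.155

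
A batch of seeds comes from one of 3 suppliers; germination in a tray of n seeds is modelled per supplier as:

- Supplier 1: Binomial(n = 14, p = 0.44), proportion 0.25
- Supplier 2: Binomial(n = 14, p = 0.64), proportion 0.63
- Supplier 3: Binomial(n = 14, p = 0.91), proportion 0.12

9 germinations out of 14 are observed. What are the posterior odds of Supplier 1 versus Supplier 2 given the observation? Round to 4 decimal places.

0.1240

Posterior odds = (w_i f_i(x)) / (w_j f_j(x)); the normalising sum cancels.
Component likelihoods at x = 9 germinations out of 14:
  p_1 = C(14,9)·0.44^9·0.56^5 = 2002·0.000618122·0.0550732 = 0.068152
  p_2 = C(14,9)·0.64^9·0.36^5 = 2002·0.0180144·0.00604662 = 0.21807
  p_3 = C(14,9)·0.91^9·0.09^5 = 2002·0.42793·5.9049e-06 = 0.00505882
Posterior odds = (w_1·p_1) / (w_2·p_2) = (0.25·0.068152) / (0.63·0.21807) = 0.017038 / 0.137384 ≈ 0.1240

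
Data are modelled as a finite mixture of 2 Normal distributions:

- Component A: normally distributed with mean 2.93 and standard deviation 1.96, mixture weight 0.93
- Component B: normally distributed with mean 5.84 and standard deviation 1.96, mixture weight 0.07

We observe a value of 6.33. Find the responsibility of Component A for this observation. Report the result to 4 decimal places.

0.7528

Posterior ∝ prior × likelihood, so P(k | x) ∝ π_k f_k(x); normalise over all components.
Evaluate each component's likelihood at the observed value:
  f_A = 0.0452088
  f_B = 0.19728
Prior × likelihood for each component:
  π_A·f_A = 0.93 × 0.0452088 = 0.0420441
  π_B·f_B = 0.07 × 0.19728 = 0.0138096
Denominator: 0.0420441 + 0.0138096 = 0.0558537
So the posterior for Component A is 0.0420441 / 0.0558537 ≈ 0.7528.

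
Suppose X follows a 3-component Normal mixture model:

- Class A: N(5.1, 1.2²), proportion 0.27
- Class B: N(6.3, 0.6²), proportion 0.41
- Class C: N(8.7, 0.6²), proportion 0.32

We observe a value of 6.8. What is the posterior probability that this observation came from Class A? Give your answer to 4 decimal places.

0.1450

P(component k | x) = w_k·f_k(x) / marginal(x), where marginal(x) = Σ_j w_j·f_j(x).
Evaluate each component's likelihood at the observed value:
  f_A = 0.121878
  f_B = 0.469853
  f_C = 0.00441829
Weight by the priors:
  w_A·f_A = 0.27 × 0.121878 = 0.0329071
  w_B·f_B = 0.41 × 0.469853 = 0.19264
  w_C·f_C = 0.32 × 0.00441829 = 0.00141385
Evidence: 0.0329071 + 0.19264 + 0.00141385 = 0.226961
Responsibility of Class A: 0.0329071 / 0.226961 ≈ 0.1450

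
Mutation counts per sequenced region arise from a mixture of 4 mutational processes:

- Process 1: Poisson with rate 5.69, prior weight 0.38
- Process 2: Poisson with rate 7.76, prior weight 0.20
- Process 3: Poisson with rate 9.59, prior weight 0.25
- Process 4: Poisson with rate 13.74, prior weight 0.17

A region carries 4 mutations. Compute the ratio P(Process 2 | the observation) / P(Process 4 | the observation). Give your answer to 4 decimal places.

The posterior odds equal the prior odds times the likelihood ratio: (P(Z=i)/P(Z=j))·(f_i(x)/f_j(x)).
Evaluate each component's likelihood at the observed value:
  p_1 = e^(−5.69)·5.69^4/4! = 0.147605
  p_2 = e^(−7.76)·7.76^4/4! = 0.0644333
  p_3 = e^(−9.59)·9.59^4/4! = 0.024109
  p_4 = e^(−13.74)·13.74^4/4! = 0.00160151
Odds = (0.20/0.17) × (0.0644333/0.00160151) = 1.17647 × 40.2329 ≈ 47.3328

47.3328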